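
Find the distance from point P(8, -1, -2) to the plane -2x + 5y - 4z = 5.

distance = |a·x₀ + b·y₀ + c·z₀ - d| / √(a² + b² + c²)
  = |(-2)·8 + 5·(-1) + (-4)·(-2) - 5| / √((-2)² + 5² + (-4)²)
  = |-16 - 5 + 8 - 5| / √(4 + 25 + 16)
  = |-18| / √45
  = 18 / 6.708
  ≈ 2.683

2.683


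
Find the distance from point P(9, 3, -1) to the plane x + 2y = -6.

distance = |a·x₀ + b·y₀ + c·z₀ - d| / √(a² + b² + c²)
  = |1·9 + 2·3 + 0·(-1) - (-6)| / √(1² + 2² + 0²)
  = |9 + 6 + 0 + 6| / √(1 + 4 + 0)
  = |21| / √5
  = 21 / 2.236
  ≈ 9.391

9.391


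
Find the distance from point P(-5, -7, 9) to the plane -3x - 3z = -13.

distance = |a·x₀ + b·y₀ + c·z₀ - d| / √(a² + b² + c²)
  = |(-3)·(-5) + 0·(-7) + (-3)·9 - (-13)| / √((-3)² + 0² + (-3)²)
  = |15 + 0 - 27 + 13| / √(9 + 0 + 9)
  = |1| / √18
  = 1 / 4.243
  ≈ 0.2357

0.2357


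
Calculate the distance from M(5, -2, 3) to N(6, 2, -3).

d = √[(x₂-x₁)² + (y₂-y₁)² + (z₂-z₁)²]
  = √[1² + 4² + (-6)²]
  = √[1 + 16 + 36]
  = √53
  ≈ 7.28

7.28


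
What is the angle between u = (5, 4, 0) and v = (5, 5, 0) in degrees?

u·v = 5·5 + 4·5 + 0·0 = 25 + 20 + 0 = 45
|u| = √(5² + 4² + 0²) = √41 ≈ 6.403
|v| = √(5² + 5² + 0²) = √50 ≈ 7.071
cos θ = (u·v)/(|u||v|) = 45/(6.403·7.071) ≈ 0.9939
θ = arccos(0.9939) ≈ 6.34°

6.34°


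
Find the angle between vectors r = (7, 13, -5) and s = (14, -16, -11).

r·s = 7·14 + 13·(-16) + (-5)·(-11) = 98 - 208 + 55 = -55
|r| = √(7² + 13² + (-5)²) = √243 ≈ 15.59
|s| = √(14² + (-16)² + (-11)²) = √573 ≈ 23.94
cos θ = (r·s)/(|r||s|) = -55/(15.59·23.94) ≈ -0.1474
θ = arccos(-0.1474) ≈ 98.48°

98.48°


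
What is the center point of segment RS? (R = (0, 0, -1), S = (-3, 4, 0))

M = ((x₁+x₂)/2, (y₁+y₂)/2, (z₁+z₂)/2)
  = ((0 - 3)/2, (0 + 4)/2, (-1 + 0)/2)
  = (-3/2, 4/2, -1/2)
  = (-1.5, 2, -0.5)

(-1.5, 2, -0.5)


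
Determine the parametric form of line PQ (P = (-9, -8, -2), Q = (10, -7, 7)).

Direction vector d = Q - P = (10 + 9, -7 + 8, 7 + 2) = (19, 1, 9)
Parametric form r = P + t·d:
x = -9 + 19t, y = -8 + t, z = -2 + 9t

x = -9 + 19t, y = -8 + t, z = -2 + 9t


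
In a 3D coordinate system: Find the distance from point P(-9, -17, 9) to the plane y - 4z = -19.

distance = |a·x₀ + b·y₀ + c·z₀ - d| / √(a² + b² + c²)
  = |0·(-9) + 1·(-17) + (-4)·9 - (-19)| / √(0² + 1² + (-4)²)
  = |0 - 17 - 36 + 19| / √(0 + 1 + 16)
  = |-34| / √17
  = 34 / 4.123
  ≈ 8.246

8.246


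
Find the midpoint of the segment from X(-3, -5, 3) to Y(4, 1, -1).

M = ((x₁+x₂)/2, (y₁+y₂)/2, (z₁+z₂)/2)
  = ((-3 + 4)/2, (-5 + 1)/2, (3 - 1)/2)
  = (1/2, -4/2, 2/2)
  = (0.5, -2, 1)

(0.5, -2, 1)


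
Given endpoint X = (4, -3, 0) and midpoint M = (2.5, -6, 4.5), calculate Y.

Y = 2M - X
  = (2·2.5 - 4, 2·(-6) - (-3), 2·4.5 - 0)
  = (5 - 4, -12 + 3, 9 + 0)
  = (1, -9, 9)

(1, -9, 9)


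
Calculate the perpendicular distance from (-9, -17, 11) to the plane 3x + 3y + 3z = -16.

distance = |a·x₀ + b·y₀ + c·z₀ - d| / √(a² + b² + c²)
  = |3·(-9) + 3·(-17) + 3·11 - (-16)| / √(3² + 3² + 3²)
  = |-27 - 51 + 33 + 16| / √(9 + 9 + 9)
  = |-29| / √27
  = 29 / 5.196
  ≈ 5.581

5.581


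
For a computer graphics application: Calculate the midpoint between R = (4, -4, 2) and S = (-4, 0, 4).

M = ((x₁+x₂)/2, (y₁+y₂)/2, (z₁+z₂)/2)
  = ((4 - 4)/2, (-4 + 0)/2, (2 + 4)/2)
  = (0/2, -4/2, 6/2)
  = (0, -2, 3)

(0, -2, 3)


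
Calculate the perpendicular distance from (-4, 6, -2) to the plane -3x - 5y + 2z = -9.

distance = |a·x₀ + b·y₀ + c·z₀ - d| / √(a² + b² + c²)
  = |(-3)·(-4) + (-5)·6 + 2·(-2) - (-9)| / √((-3)² + (-5)² + 2²)
  = |12 - 30 - 4 + 9| / √(9 + 25 + 4)
  = |-13| / √38
  = 13 / 6.164
  ≈ 2.109

2.109


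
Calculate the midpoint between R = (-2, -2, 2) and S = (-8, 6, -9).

M = ((x₁+x₂)/2, (y₁+y₂)/2, (z₁+z₂)/2)
  = ((-2 - 8)/2, (-2 + 6)/2, (2 - 9)/2)
  = (-10/2, 4/2, -7/2)
  = (-5, 2, -3.5)

(-5, 2, -3.5)


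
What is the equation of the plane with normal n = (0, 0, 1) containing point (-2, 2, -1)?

The plane through P with normal n = (a, b, c) satisfies n·(r - P) = 0,
i.e. ax + by + cz = a·x₀ + b·y₀ + c·z₀.
d = 0·(-2) + 0·2 + 1·(-1)
  = 0 + 0 - 1
  = -1
Equation: z = -1

z = -1


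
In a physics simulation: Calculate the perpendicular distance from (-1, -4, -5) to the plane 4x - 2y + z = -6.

distance = |a·x₀ + b·y₀ + c·z₀ - d| / √(a² + b² + c²)
  = |4·(-1) + (-2)·(-4) + 1·(-5) - (-6)| / √(4² + (-2)² + 1²)
  = |-4 + 8 - 5 + 6| / √(16 + 4 + 1)
  = |5| / √21
  = 5 / 4.583
  ≈ 1.091

1.091


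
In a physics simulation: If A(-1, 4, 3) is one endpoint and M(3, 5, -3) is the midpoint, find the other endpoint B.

B = 2M - A
  = (2·3 - (-1), 2·5 - 4, 2·(-3) - 3)
  = (6 + 1, 10 - 4, -6 - 3)
  = (7, 6, -9)

(7, 6, -9)


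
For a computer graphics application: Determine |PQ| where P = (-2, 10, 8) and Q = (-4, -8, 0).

d = √[(x₂-x₁)² + (y₂-y₁)² + (z₂-z₁)²]
  = √[(-2)² + (-18)² + (-8)²]
  = √[4 + 324 + 64]
  = √392
  ≈ 19.8

19.8


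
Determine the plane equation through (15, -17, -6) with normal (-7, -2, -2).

The plane through P with normal n = (a, b, c) satisfies n·(r - P) = 0,
i.e. ax + by + cz = a·x₀ + b·y₀ + c·z₀.
d = (-7)·15 + (-2)·(-17) + (-2)·(-6)
  = -105 + 34 + 12
  = -59
Equation: -7x - 2y - 2z = -59

-7x - 2y - 2z = -59


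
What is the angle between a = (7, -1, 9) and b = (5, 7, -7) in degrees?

a·b = 7·5 + (-1)·7 + 9·(-7) = 35 - 7 - 63 = -35
|a| = √(7² + (-1)² + 9²) = √131 ≈ 11.45
|b| = √(5² + 7² + (-7)²) = √123 ≈ 11.09
cos θ = (a·b)/(|a||b|) = -35/(11.45·11.09) ≈ -0.2757
θ = arccos(-0.2757) ≈ 106°

106°


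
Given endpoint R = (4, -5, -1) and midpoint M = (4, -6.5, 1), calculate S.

S = 2M - R
  = (2·4 - 4, 2·(-6.5) - (-5), 2·1 - (-1))
  = (8 - 4, -13 + 5, 2 + 1)
  = (4, -8, 3)

(4, -8, 3)


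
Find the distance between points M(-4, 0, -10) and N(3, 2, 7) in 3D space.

d = √[(x₂-x₁)² + (y₂-y₁)² + (z₂-z₁)²]
  = √[7² + 2² + 17²]
  = √[49 + 4 + 289]
  = √342
  ≈ 18.49

18.49


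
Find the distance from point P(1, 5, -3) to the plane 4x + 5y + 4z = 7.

distance = |a·x₀ + b·y₀ + c·z₀ - d| / √(a² + b² + c²)
  = |4·1 + 5·5 + 4·(-3) - 7| / √(4² + 5² + 4²)
  = |4 + 25 - 12 - 7| / √(16 + 25 + 16)
  = |10| / √57
  = 10 / 7.55
  ≈ 1.325

1.325


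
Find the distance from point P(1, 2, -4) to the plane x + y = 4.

distance = |a·x₀ + b·y₀ + c·z₀ - d| / √(a² + b² + c²)
  = |1·1 + 1·2 + 0·(-4) - 4| / √(1² + 1² + 0²)
  = |1 + 2 + 0 - 4| / √(1 + 1 + 0)
  = |-1| / √2
  = 1 / 1.414
  ≈ 0.7071

0.7071


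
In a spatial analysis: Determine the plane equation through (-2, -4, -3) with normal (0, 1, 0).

The plane through P with normal n = (a, b, c) satisfies n·(r - P) = 0,
i.e. ax + by + cz = a·x₀ + b·y₀ + c·z₀.
d = 0·(-2) + 1·(-4) + 0·(-3)
  = 0 - 4 + 0
  = -4
Equation: y = -4

y = -4


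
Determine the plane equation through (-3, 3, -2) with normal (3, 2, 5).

The plane through P with normal n = (a, b, c) satisfies n·(r - P) = 0,
i.e. ax + by + cz = a·x₀ + b·y₀ + c·z₀.
d = 3·(-3) + 2·3 + 5·(-2)
  = -9 + 6 - 10
  = -13
Equation: 3x + 2y + 5z = -13

3x + 2y + 5z = -13


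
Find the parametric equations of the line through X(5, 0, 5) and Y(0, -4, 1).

Direction vector d = Y - X = (0 - 5, -4 + 0, 1 - 5) = (-5, -4, -4)
Parametric form r = X + t·d:
x = 5 - 5t, y = 0 - 4t, z = 5 - 4t

x = 5 - 5t, y = 0 - 4t, z = 5 - 4t


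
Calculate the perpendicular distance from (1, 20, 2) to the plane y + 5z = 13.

distance = |a·x₀ + b·y₀ + c·z₀ - d| / √(a² + b² + c²)
  = |0·1 + 1·20 + 5·2 - 13| / √(0² + 1² + 5²)
  = |0 + 20 + 10 - 13| / √(0 + 1 + 25)
  = |17| / √26
  = 17 / 5.099
  ≈ 3.334

3.334


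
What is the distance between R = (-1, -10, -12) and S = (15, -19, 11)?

d = √[(x₂-x₁)² + (y₂-y₁)² + (z₂-z₁)²]
  = √[16² + (-9)² + 23²]
  = √[256 + 81 + 529]
  = √866
  ≈ 29.43

29.43


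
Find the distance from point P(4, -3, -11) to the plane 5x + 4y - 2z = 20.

distance = |a·x₀ + b·y₀ + c·z₀ - d| / √(a² + b² + c²)
  = |5·4 + 4·(-3) + (-2)·(-11) - 20| / √(5² + 4² + (-2)²)
  = |20 - 12 + 22 - 20| / √(25 + 16 + 4)
  = |10| / √45
  = 10 / 6.708
  ≈ 1.491

1.491


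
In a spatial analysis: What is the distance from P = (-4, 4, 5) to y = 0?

distance = |a·x₀ + b·y₀ + c·z₀ - d| / √(a² + b² + c²)
  = |0·(-4) + 1·4 + 0·5 - 0| / √(0² + 1² + 0²)
  = |0 + 4 + 0 + 0| / √(0 + 1 + 0)
  = |4| / √1
  = 4 / 1
  ≈ 4

4


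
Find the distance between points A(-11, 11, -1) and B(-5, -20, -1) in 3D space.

d = √[(x₂-x₁)² + (y₂-y₁)² + (z₂-z₁)²]
  = √[6² + (-31)² + 0²]
  = √[36 + 961 + 0]
  = √997
  ≈ 31.58

31.58


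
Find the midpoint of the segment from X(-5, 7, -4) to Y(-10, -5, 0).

M = ((x₁+x₂)/2, (y₁+y₂)/2, (z₁+z₂)/2)
  = ((-5 - 10)/2, (7 - 5)/2, (-4 + 0)/2)
  = (-15/2, 2/2, -4/2)
  = (-7.5, 1, -2)

(-7.5, 1, -2)


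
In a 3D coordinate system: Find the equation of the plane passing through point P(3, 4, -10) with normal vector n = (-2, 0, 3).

The plane through P with normal n = (a, b, c) satisfies n·(r - P) = 0,
i.e. ax + by + cz = a·x₀ + b·y₀ + c·z₀.
d = (-2)·3 + 0·4 + 3·(-10)
  = -6 + 0 - 30
  = -36
Equation: -2x + 3z = -36

-2x + 3z = -36


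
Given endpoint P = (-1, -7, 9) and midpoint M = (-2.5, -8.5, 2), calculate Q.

Q = 2M - P
  = (2·(-2.5) - (-1), 2·(-8.5) - (-7), 2·2 - 9)
  = (-5 + 1, -17 + 7, 4 - 9)
  = (-4, -10, -5)

(-4, -10, -5)


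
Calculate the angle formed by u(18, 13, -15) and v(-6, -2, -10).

u·v = 18·(-6) + 13·(-2) + (-15)·(-10) = -108 - 26 + 150 = 16
|u| = √(18² + 13² + (-15)²) = √718 ≈ 26.8
|v| = √((-6)² + (-2)² + (-10)²) = √140 ≈ 11.83
cos θ = (u·v)/(|u||v|) = 16/(26.8·11.83) ≈ 0.05047
θ = arccos(0.05047) ≈ 87.11°

87.11°


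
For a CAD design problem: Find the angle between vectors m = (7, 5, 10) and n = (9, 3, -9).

m·n = 7·9 + 5·3 + 10·(-9) = 63 + 15 - 90 = -12
|m| = √(7² + 5² + 10²) = √174 ≈ 13.19
|n| = √(9² + 3² + (-9)²) = √171 ≈ 13.08
cos θ = (m·n)/(|m||n|) = -12/(13.19·13.08) ≈ -0.06957
θ = arccos(-0.06957) ≈ 93.99°

93.99°


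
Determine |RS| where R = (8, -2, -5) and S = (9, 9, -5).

d = √[(x₂-x₁)² + (y₂-y₁)² + (z₂-z₁)²]
  = √[1² + 11² + 0²]
  = √[1 + 121 + 0]
  = √122
  ≈ 11.05

11.05


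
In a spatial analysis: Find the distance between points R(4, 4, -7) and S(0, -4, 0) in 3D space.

d = √[(x₂-x₁)² + (y₂-y₁)² + (z₂-z₁)²]
  = √[(-4)² + (-8)² + 7²]
  = √[16 + 64 + 49]
  = √129
  ≈ 11.36

11.36


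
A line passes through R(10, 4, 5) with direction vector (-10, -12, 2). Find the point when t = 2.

P(t) = R + t·d
  = (10 + (-10)·2, 4 + (-12)·2, 5 + 2·2)
  = (10 - 20, 4 - 24, 5 + 4)
  = (-10, -20, 9)

(-10, -20, 9)


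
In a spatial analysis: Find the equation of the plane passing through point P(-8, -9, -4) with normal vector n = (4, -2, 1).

The plane through P with normal n = (a, b, c) satisfies n·(r - P) = 0,
i.e. ax + by + cz = a·x₀ + b·y₀ + c·z₀.
d = 4·(-8) + (-2)·(-9) + 1·(-4)
  = -32 + 18 - 4
  = -18
Equation: 4x - 2y + z = -18

4x - 2y + z = -18


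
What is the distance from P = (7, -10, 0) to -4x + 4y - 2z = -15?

distance = |a·x₀ + b·y₀ + c·z₀ - d| / √(a² + b² + c²)
  = |(-4)·7 + 4·(-10) + (-2)·0 - (-15)| / √((-4)² + 4² + (-2)²)
  = |-28 - 40 + 0 + 15| / √(16 + 16 + 4)
  = |-53| / √36
  = 53 / 6
  ≈ 8.833

8.833


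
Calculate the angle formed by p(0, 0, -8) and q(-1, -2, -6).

p·q = 0·(-1) + 0·(-2) + (-8)·(-6) = 0 + 0 + 48 = 48
|p| = √(0² + 0² + (-8)²) = √64 ≈ 8
|q| = √((-1)² + (-2)² + (-6)²) = √41 ≈ 6.403
cos θ = (p·q)/(|p||q|) = 48/(8·6.403) ≈ 0.937
θ = arccos(0.937) ≈ 20.44°

20.44°


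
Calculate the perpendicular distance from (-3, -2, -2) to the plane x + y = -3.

distance = |a·x₀ + b·y₀ + c·z₀ - d| / √(a² + b² + c²)
  = |1·(-3) + 1·(-2) + 0·(-2) - (-3)| / √(1² + 1² + 0²)
  = |-3 - 2 + 0 + 3| / √(1 + 1 + 0)
  = |-2| / √2
  = 2 / 1.414
  ≈ 1.414

1.414


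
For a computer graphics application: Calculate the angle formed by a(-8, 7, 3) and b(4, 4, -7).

a·b = (-8)·4 + 7·4 + 3·(-7) = -32 + 28 - 21 = -25
|a| = √((-8)² + 7² + 3²) = √122 ≈ 11.05
|b| = √(4² + 4² + (-7)²) = √81 ≈ 9
cos θ = (a·b)/(|a||b|) = -25/(11.05·9) ≈ -0.2515
θ = arccos(-0.2515) ≈ 104.6°

104.6°


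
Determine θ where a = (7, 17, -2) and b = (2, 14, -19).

a·b = 7·2 + 17·14 + (-2)·(-19) = 14 + 238 + 38 = 290
|a| = √(7² + 17² + (-2)²) = √342 ≈ 18.49
|b| = √(2² + 14² + (-19)²) = √561 ≈ 23.69
cos θ = (a·b)/(|a||b|) = 290/(18.49·23.69) ≈ 0.6621
θ = arccos(0.6621) ≈ 48.54°

48.54°


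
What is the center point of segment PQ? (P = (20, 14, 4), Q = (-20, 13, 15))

M = ((x₁+x₂)/2, (y₁+y₂)/2, (z₁+z₂)/2)
  = ((20 - 20)/2, (14 + 13)/2, (4 + 15)/2)
  = (0/2, 27/2, 19/2)
  = (0, 13.5, 9.5)

(0, 13.5, 9.5)


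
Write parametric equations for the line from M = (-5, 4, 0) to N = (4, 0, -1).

Direction vector d = N - M = (4 + 5, 0 - 4, -1 + 0) = (9, -4, -1)
Parametric form r = M + t·d:
x = -5 + 9t, y = 4 - 4t, z = 0 - t

x = -5 + 9t, y = 4 - 4t, z = 0 - t


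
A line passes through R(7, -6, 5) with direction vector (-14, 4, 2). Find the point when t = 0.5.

P(t) = R + t·d
  = (7 + (-14)·0.5, -6 + 4·0.5, 5 + 2·0.5)
  = (7 - 7, -6 + 2, 5 + 1)
  = (0, -4, 6)

(0, -4, 6)


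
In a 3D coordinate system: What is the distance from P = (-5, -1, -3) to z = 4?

distance = |a·x₀ + b·y₀ + c·z₀ - d| / √(a² + b² + c²)
  = |0·(-5) + 0·(-1) + 1·(-3) - 4| / √(0² + 0² + 1²)
  = |0 + 0 - 3 - 4| / √(0 + 0 + 1)
  = |-7| / √1
  = 7 / 1
  ≈ 7

7


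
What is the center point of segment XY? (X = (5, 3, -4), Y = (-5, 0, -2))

M = ((x₁+x₂)/2, (y₁+y₂)/2, (z₁+z₂)/2)
  = ((5 - 5)/2, (3 + 0)/2, (-4 - 2)/2)
  = (0/2, 3/2, -6/2)
  = (0, 1.5, -3)

(0, 1.5, -3)


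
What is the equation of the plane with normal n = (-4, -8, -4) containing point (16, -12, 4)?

The plane through P with normal n = (a, b, c) satisfies n·(r - P) = 0,
i.e. ax + by + cz = a·x₀ + b·y₀ + c·z₀.
d = (-4)·16 + (-8)·(-12) + (-4)·4
  = -64 + 96 - 16
  = 16
Equation: -4x - 8y - 4z = 16

-4x - 8y - 4z = 16


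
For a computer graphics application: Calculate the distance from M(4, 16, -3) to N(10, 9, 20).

d = √[(x₂-x₁)² + (y₂-y₁)² + (z₂-z₁)²]
  = √[6² + (-7)² + 23²]
  = √[36 + 49 + 529]
  = √614
  ≈ 24.78

24.78


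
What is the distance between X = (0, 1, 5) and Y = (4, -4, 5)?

d = √[(x₂-x₁)² + (y₂-y₁)² + (z₂-z₁)²]
  = √[4² + (-5)² + 0²]
  = √[16 + 25 + 0]
  = √41
  ≈ 6.403

6.403


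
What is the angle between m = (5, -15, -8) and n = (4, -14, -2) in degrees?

m·n = 5·4 + (-15)·(-14) + (-8)·(-2) = 20 + 210 + 16 = 246
|m| = √(5² + (-15)² + (-8)²) = √314 ≈ 17.72
|n| = √(4² + (-14)² + (-2)²) = √216 ≈ 14.7
cos θ = (m·n)/(|m||n|) = 246/(17.72·14.7) ≈ 0.9446
θ = arccos(0.9446) ≈ 19.16°

19.16°


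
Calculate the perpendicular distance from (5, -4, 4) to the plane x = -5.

distance = |a·x₀ + b·y₀ + c·z₀ - d| / √(a² + b² + c²)
  = |1·5 + 0·(-4) + 0·4 - (-5)| / √(1² + 0² + 0²)
  = |5 + 0 + 0 + 5| / √(1 + 0 + 0)
  = |10| / √1
  = 10 / 1
  ≈ 10

10


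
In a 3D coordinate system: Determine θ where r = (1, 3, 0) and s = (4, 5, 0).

r·s = 1·4 + 3·5 + 0·0 = 4 + 15 + 0 = 19
|r| = √(1² + 3² + 0²) = √10 ≈ 3.162
|s| = √(4² + 5² + 0²) = √41 ≈ 6.403
cos θ = (r·s)/(|r||s|) = 19/(3.162·6.403) ≈ 0.9383
θ = arccos(0.9383) ≈ 20.22°

20.22°


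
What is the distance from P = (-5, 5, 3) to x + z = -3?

distance = |a·x₀ + b·y₀ + c·z₀ - d| / √(a² + b² + c²)
  = |1·(-5) + 0·5 + 1·3 - (-3)| / √(1² + 0² + 1²)
  = |-5 + 0 + 3 + 3| / √(1 + 0 + 1)
  = |1| / √2
  = 1 / 1.414
  ≈ 0.7071

0.7071


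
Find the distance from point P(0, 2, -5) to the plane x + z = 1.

distance = |a·x₀ + b·y₀ + c·z₀ - d| / √(a² + b² + c²)
  = |1·0 + 0·2 + 1·(-5) - 1| / √(1² + 0² + 1²)
  = |0 + 0 - 5 - 1| / √(1 + 0 + 1)
  = |-6| / √2
  = 6 / 1.414
  ≈ 4.243

4.243


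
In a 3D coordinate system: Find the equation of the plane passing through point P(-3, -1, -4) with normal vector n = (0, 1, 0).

The plane through P with normal n = (a, b, c) satisfies n·(r - P) = 0,
i.e. ax + by + cz = a·x₀ + b·y₀ + c·z₀.
d = 0·(-3) + 1·(-1) + 0·(-4)
  = 0 - 1 + 0
  = -1
Equation: y = -1

y = -1


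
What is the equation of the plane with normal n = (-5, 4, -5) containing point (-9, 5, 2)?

The plane through P with normal n = (a, b, c) satisfies n·(r - P) = 0,
i.e. ax + by + cz = a·x₀ + b·y₀ + c·z₀.
d = (-5)·(-9) + 4·5 + (-5)·2
  = 45 + 20 - 10
  = 55
Equation: -5x + 4y - 5z = 55

-5x + 4y - 5z = 55


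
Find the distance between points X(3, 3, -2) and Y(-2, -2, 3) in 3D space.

d = √[(x₂-x₁)² + (y₂-y₁)² + (z₂-z₁)²]
  = √[(-5)² + (-5)² + 5²]
  = √[25 + 25 + 25]
  = √75
  ≈ 8.66

8.66


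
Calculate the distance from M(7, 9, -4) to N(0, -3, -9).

d = √[(x₂-x₁)² + (y₂-y₁)² + (z₂-z₁)²]
  = √[(-7)² + (-12)² + (-5)²]
  = √[49 + 144 + 25]
  = √218
  ≈ 14.76

14.76


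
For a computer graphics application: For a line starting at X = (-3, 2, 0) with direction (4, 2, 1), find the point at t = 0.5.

P(t) = X + t·d
  = (-3 + 4·0.5, 2 + 2·0.5, 0 + 1·0.5)
  = (-3 + 2, 2 + 1, 0 + 0.5)
  = (-1, 3, 0.5)

(-1, 3, 0.5)


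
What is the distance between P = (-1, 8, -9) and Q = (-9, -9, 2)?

d = √[(x₂-x₁)² + (y₂-y₁)² + (z₂-z₁)²]
  = √[(-8)² + (-17)² + 11²]
  = √[64 + 289 + 121]
  = √474
  ≈ 21.77

21.77


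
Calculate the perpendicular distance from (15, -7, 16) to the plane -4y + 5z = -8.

distance = |a·x₀ + b·y₀ + c·z₀ - d| / √(a² + b² + c²)
  = |0·15 + (-4)·(-7) + 5·16 - (-8)| / √(0² + (-4)² + 5²)
  = |0 + 28 + 80 + 8| / √(0 + 16 + 25)
  = |116| / √41
  = 116 / 6.403
  ≈ 18.12

18.12


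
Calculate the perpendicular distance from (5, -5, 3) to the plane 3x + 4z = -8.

distance = |a·x₀ + b·y₀ + c·z₀ - d| / √(a² + b² + c²)
  = |3·5 + 0·(-5) + 4·3 - (-8)| / √(3² + 0² + 4²)
  = |15 + 0 + 12 + 8| / √(9 + 0 + 16)
  = |35| / √25
  = 35 / 5
  ≈ 7

7


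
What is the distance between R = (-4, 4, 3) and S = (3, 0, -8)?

d = √[(x₂-x₁)² + (y₂-y₁)² + (z₂-z₁)²]
  = √[7² + (-4)² + (-11)²]
  = √[49 + 16 + 121]
  = √186
  ≈ 13.64

13.64


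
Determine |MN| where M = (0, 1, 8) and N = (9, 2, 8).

d = √[(x₂-x₁)² + (y₂-y₁)² + (z₂-z₁)²]
  = √[9² + 1² + 0²]
  = √[81 + 1 + 0]
  = √82
  ≈ 9.055

9.055


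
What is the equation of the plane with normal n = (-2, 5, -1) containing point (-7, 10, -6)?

The plane through P with normal n = (a, b, c) satisfies n·(r - P) = 0,
i.e. ax + by + cz = a·x₀ + b·y₀ + c·z₀.
d = (-2)·(-7) + 5·10 + (-1)·(-6)
  = 14 + 50 + 6
  = 70
Equation: -2x + 5y - z = 70

-2x + 5y - z = 70


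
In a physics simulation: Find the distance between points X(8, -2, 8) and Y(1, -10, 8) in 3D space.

d = √[(x₂-x₁)² + (y₂-y₁)² + (z₂-z₁)²]
  = √[(-7)² + (-8)² + 0²]
  = √[49 + 64 + 0]
  = √113
  ≈ 10.63

10.63


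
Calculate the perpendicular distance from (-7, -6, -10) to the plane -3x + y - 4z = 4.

distance = |a·x₀ + b·y₀ + c·z₀ - d| / √(a² + b² + c²)
  = |(-3)·(-7) + 1·(-6) + (-4)·(-10) - 4| / √((-3)² + 1² + (-4)²)
  = |21 - 6 + 40 - 4| / √(9 + 1 + 16)
  = |51| / √26
  = 51 / 5.099
  ≈ 10

10


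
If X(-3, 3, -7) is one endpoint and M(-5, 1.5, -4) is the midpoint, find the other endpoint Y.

Y = 2M - X
  = (2·(-5) - (-3), 2·1.5 - 3, 2·(-4) - (-7))
  = (-10 + 3, 3 - 3, -8 + 7)
  = (-7, 0, -1)

(-7, 0, -1)


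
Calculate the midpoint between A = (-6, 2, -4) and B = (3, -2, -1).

M = ((x₁+x₂)/2, (y₁+y₂)/2, (z₁+z₂)/2)
  = ((-6 + 3)/2, (2 - 2)/2, (-4 - 1)/2)
  = (-3/2, 0/2, -5/2)
  = (-1.5, 0, -2.5)

(-1.5, 0, -2.5)


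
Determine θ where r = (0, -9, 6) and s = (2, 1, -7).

r·s = 0·2 + (-9)·1 + 6·(-7) = 0 - 9 - 42 = -51
|r| = √(0² + (-9)² + 6²) = √117 ≈ 10.82
|s| = √(2² + 1² + (-7)²) = √54 ≈ 7.348
cos θ = (r·s)/(|r||s|) = -51/(10.82·7.348) ≈ -0.6416
θ = arccos(-0.6416) ≈ 129.9°

129.9°


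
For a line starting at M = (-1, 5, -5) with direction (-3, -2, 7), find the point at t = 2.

P(t) = M + t·d
  = (-1 + (-3)·2, 5 + (-2)·2, -5 + 7·2)
  = (-1 - 6, 5 - 4, -5 + 14)
  = (-7, 1, 9)

(-7, 1, 9)


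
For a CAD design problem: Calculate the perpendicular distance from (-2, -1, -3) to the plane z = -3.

distance = |a·x₀ + b·y₀ + c·z₀ - d| / √(a² + b² + c²)
  = |0·(-2) + 0·(-1) + 1·(-3) - (-3)| / √(0² + 0² + 1²)
  = |0 + 0 - 3 + 3| / √(0 + 0 + 1)
  = |0| / √1
  = 0 / 1
  ≈ 0

0


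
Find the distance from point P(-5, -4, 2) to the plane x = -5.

distance = |a·x₀ + b·y₀ + c·z₀ - d| / √(a² + b² + c²)
  = |1·(-5) + 0·(-4) + 0·2 - (-5)| / √(1² + 0² + 0²)
  = |-5 + 0 + 0 + 5| / √(1 + 0 + 0)
  = |0| / √1
  = 0 / 1
  ≈ 0

0


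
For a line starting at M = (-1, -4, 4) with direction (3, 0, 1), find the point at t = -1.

P(t) = M + t·d
  = (-1 + 3·(-1), -4 + 0·(-1), 4 + 1·(-1))
  = (-1 - 3, -4 + 0, 4 - 1)
  = (-4, -4, 3)

(-4, -4, 3)


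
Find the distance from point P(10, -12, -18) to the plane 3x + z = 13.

distance = |a·x₀ + b·y₀ + c·z₀ - d| / √(a² + b² + c²)
  = |3·10 + 0·(-12) + 1·(-18) - 13| / √(3² + 0² + 1²)
  = |30 + 0 - 18 - 13| / √(9 + 0 + 1)
  = |-1| / √10
  = 1 / 3.162
  ≈ 0.3162

0.3162


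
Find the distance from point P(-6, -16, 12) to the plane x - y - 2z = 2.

distance = |a·x₀ + b·y₀ + c·z₀ - d| / √(a² + b² + c²)
  = |1·(-6) + (-1)·(-16) + (-2)·12 - 2| / √(1² + (-1)² + (-2)²)
  = |-6 + 16 - 24 - 2| / √(1 + 1 + 4)
  = |-16| / √6
  = 16 / 2.449
  ≈ 6.532

6.532


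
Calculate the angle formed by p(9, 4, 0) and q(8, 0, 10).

p·q = 9·8 + 4·0 + 0·10 = 72 + 0 + 0 = 72
|p| = √(9² + 4² + 0²) = √97 ≈ 9.849
|q| = √(8² + 0² + 10²) = √164 ≈ 12.81
cos θ = (p·q)/(|p||q|) = 72/(9.849·12.81) ≈ 0.5709
θ = arccos(0.5709) ≈ 55.19°

55.19°


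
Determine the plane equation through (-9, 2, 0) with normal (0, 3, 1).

The plane through P with normal n = (a, b, c) satisfies n·(r - P) = 0,
i.e. ax + by + cz = a·x₀ + b·y₀ + c·z₀.
d = 0·(-9) + 3·2 + 1·0
  = 0 + 6 + 0
  = 6
Equation: 3y + z = 6

3y + z = 6


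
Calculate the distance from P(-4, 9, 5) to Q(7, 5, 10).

d = √[(x₂-x₁)² + (y₂-y₁)² + (z₂-z₁)²]
  = √[11² + (-4)² + 5²]
  = √[121 + 16 + 25]
  = √162
  ≈ 12.73

12.73


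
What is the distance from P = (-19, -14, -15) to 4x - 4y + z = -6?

distance = |a·x₀ + b·y₀ + c·z₀ - d| / √(a² + b² + c²)
  = |4·(-19) + (-4)·(-14) + 1·(-15) - (-6)| / √(4² + (-4)² + 1²)
  = |-76 + 56 - 15 + 6| / √(16 + 16 + 1)
  = |-29| / √33
  = 29 / 5.745
  ≈ 5.048

5.048


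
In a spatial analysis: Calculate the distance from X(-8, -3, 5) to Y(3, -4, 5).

d = √[(x₂-x₁)² + (y₂-y₁)² + (z₂-z₁)²]
  = √[11² + (-1)² + 0²]
  = √[121 + 1 + 0]
  = √122
  ≈ 11.05

11.05


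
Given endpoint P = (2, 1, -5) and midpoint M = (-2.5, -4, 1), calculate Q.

Q = 2M - P
  = (2·(-2.5) - 2, 2·(-4) - 1, 2·1 - (-5))
  = (-5 - 2, -8 - 1, 2 + 5)
  = (-7, -9, 7)

(-7, -9, 7)


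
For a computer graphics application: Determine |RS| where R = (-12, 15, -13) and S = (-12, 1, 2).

d = √[(x₂-x₁)² + (y₂-y₁)² + (z₂-z₁)²]
  = √[0² + (-14)² + 15²]
  = √[0 + 196 + 225]
  = √421
  ≈ 20.52

20.52


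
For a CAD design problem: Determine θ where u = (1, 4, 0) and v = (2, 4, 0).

u·v = 1·2 + 4·4 + 0·0 = 2 + 16 + 0 = 18
|u| = √(1² + 4² + 0²) = √17 ≈ 4.123
|v| = √(2² + 4² + 0²) = √20 ≈ 4.472
cos θ = (u·v)/(|u||v|) = 18/(4.123·4.472) ≈ 0.9762
θ = arccos(0.9762) ≈ 12.53°

12.53°


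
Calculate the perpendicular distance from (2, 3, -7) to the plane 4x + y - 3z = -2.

distance = |a·x₀ + b·y₀ + c·z₀ - d| / √(a² + b² + c²)
  = |4·2 + 1·3 + (-3)·(-7) - (-2)| / √(4² + 1² + (-3)²)
  = |8 + 3 + 21 + 2| / √(16 + 1 + 9)
  = |34| / √26
  = 34 / 5.099
  ≈ 6.668

6.668


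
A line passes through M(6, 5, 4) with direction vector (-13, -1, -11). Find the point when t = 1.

P(t) = M + t·d
  = (6 + (-13)·1, 5 + (-1)·1, 4 + (-11)·1)
  = (6 - 13, 5 - 1, 4 - 11)
  = (-7, 4, -7)

(-7, 4, -7)


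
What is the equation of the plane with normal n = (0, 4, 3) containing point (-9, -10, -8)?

The plane through P with normal n = (a, b, c) satisfies n·(r - P) = 0,
i.e. ax + by + cz = a·x₀ + b·y₀ + c·z₀.
d = 0·(-9) + 4·(-10) + 3·(-8)
  = 0 - 40 - 24
  = -64
Equation: 4y + 3z = -64

4y + 3z = -64


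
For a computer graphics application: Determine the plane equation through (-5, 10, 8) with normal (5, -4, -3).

The plane through P with normal n = (a, b, c) satisfies n·(r - P) = 0,
i.e. ax + by + cz = a·x₀ + b·y₀ + c·z₀.
d = 5·(-5) + (-4)·10 + (-3)·8
  = -25 - 40 - 24
  = -89
Equation: 5x - 4y - 3z = -89

5x - 4y - 3z = -89


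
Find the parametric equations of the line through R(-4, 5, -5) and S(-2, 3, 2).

Direction vector d = S - R = (-2 + 4, 3 - 5, 2 + 5) = (2, -2, 7)
Parametric form r = R + t·d:
x = -4 + 2t, y = 5 - 2t, z = -5 + 7t

x = -4 + 2t, y = 5 - 2t, z = -5 + 7t


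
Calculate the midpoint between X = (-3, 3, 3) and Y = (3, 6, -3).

M = ((x₁+x₂)/2, (y₁+y₂)/2, (z₁+z₂)/2)
  = ((-3 + 3)/2, (3 + 6)/2, (3 - 3)/2)
  = (0/2, 9/2, 0/2)
  = (0, 4.5, 0)

(0, 4.5, 0)


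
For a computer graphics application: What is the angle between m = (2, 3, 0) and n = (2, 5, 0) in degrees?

m·n = 2·2 + 3·5 + 0·0 = 4 + 15 + 0 = 19
|m| = √(2² + 3² + 0²) = √13 ≈ 3.606
|n| = √(2² + 5² + 0²) = √29 ≈ 5.385
cos θ = (m·n)/(|m||n|) = 19/(3.606·5.385) ≈ 0.9785
θ = arccos(0.9785) ≈ 11.89°

11.89°


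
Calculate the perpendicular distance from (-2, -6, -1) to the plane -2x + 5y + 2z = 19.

distance = |a·x₀ + b·y₀ + c·z₀ - d| / √(a² + b² + c²)
  = |(-2)·(-2) + 5·(-6) + 2·(-1) - 19| / √((-2)² + 5² + 2²)
  = |4 - 30 - 2 - 19| / √(4 + 25 + 4)
  = |-47| / √33
  = 47 / 5.745
  ≈ 8.182

8.182


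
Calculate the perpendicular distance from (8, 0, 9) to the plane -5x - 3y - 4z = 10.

distance = |a·x₀ + b·y₀ + c·z₀ - d| / √(a² + b² + c²)
  = |(-5)·8 + (-3)·0 + (-4)·9 - 10| / √((-5)² + (-3)² + (-4)²)
  = |-40 + 0 - 36 - 10| / √(25 + 9 + 16)
  = |-86| / √50
  = 86 / 7.071
  ≈ 12.16

12.16


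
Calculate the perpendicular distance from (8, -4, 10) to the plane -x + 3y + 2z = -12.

distance = |a·x₀ + b·y₀ + c·z₀ - d| / √(a² + b² + c²)
  = |(-1)·8 + 3·(-4) + 2·10 - (-12)| / √((-1)² + 3² + 2²)
  = |-8 - 12 + 20 + 12| / √(1 + 9 + 4)
  = |12| / √14
  = 12 / 3.742
  ≈ 3.207

3.207


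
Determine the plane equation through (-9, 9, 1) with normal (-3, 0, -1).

The plane through P with normal n = (a, b, c) satisfies n·(r - P) = 0,
i.e. ax + by + cz = a·x₀ + b·y₀ + c·z₀.
d = (-3)·(-9) + 0·9 + (-1)·1
  = 27 + 0 - 1
  = 26
Equation: -3x - z = 26

-3x - z = 26


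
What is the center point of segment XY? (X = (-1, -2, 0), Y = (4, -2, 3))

M = ((x₁+x₂)/2, (y₁+y₂)/2, (z₁+z₂)/2)
  = ((-1 + 4)/2, (-2 - 2)/2, (0 + 3)/2)
  = (3/2, -4/2, 3/2)
  = (1.5, -2, 1.5)

(1.5, -2, 1.5)


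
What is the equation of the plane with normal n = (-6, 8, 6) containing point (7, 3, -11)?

The plane through P with normal n = (a, b, c) satisfies n·(r - P) = 0,
i.e. ax + by + cz = a·x₀ + b·y₀ + c·z₀.
d = (-6)·7 + 8·3 + 6·(-11)
  = -42 + 24 - 66
  = -84
Equation: -6x + 8y + 6z = -84

-6x + 8y + 6z = -84


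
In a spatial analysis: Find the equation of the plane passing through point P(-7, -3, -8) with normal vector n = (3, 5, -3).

The plane through P with normal n = (a, b, c) satisfies n·(r - P) = 0,
i.e. ax + by + cz = a·x₀ + b·y₀ + c·z₀.
d = 3·(-7) + 5·(-3) + (-3)·(-8)
  = -21 - 15 + 24
  = -12
Equation: 3x + 5y - 3z = -12

3x + 5y - 3z = -12


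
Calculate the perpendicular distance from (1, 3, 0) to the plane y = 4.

distance = |a·x₀ + b·y₀ + c·z₀ - d| / √(a² + b² + c²)
  = |0·1 + 1·3 + 0·0 - 4| / √(0² + 1² + 0²)
  = |0 + 3 + 0 - 4| / √(0 + 1 + 0)
  = |-1| / √1
  = 1 / 1
  ≈ 1

1


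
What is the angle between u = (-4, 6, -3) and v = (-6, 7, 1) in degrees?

u·v = (-4)·(-6) + 6·7 + (-3)·1 = 24 + 42 - 3 = 63
|u| = √((-4)² + 6² + (-3)²) = √61 ≈ 7.81
|v| = √((-6)² + 7² + 1²) = √86 ≈ 9.274
cos θ = (u·v)/(|u||v|) = 63/(7.81·9.274) ≈ 0.8698
θ = arccos(0.8698) ≈ 29.56°

29.56°


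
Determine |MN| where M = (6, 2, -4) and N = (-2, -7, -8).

d = √[(x₂-x₁)² + (y₂-y₁)² + (z₂-z₁)²]
  = √[(-8)² + (-9)² + (-4)²]
  = √[64 + 81 + 16]
  = √161
  ≈ 12.69

12.69


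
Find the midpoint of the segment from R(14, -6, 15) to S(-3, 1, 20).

M = ((x₁+x₂)/2, (y₁+y₂)/2, (z₁+z₂)/2)
  = ((14 - 3)/2, (-6 + 1)/2, (15 + 20)/2)
  = (11/2, -5/2, 35/2)
  = (5.5, -2.5, 17.5)

(5.5, -2.5, 17.5)


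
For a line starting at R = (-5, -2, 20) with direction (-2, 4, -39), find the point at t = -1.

P(t) = R + t·d
  = (-5 + (-2)·(-1), -2 + 4·(-1), 20 + (-39)·(-1))
  = (-5 + 2, -2 - 4, 20 + 39)
  = (-3, -6, 59)

(-3, -6, 59)


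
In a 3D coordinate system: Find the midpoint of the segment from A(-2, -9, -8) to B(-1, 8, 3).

M = ((x₁+x₂)/2, (y₁+y₂)/2, (z₁+z₂)/2)
  = ((-2 - 1)/2, (-9 + 8)/2, (-8 + 3)/2)
  = (-3/2, -1/2, -5/2)
  = (-1.5, -0.5, -2.5)

(-1.5, -0.5, -2.5)


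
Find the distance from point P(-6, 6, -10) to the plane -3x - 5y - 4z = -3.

distance = |a·x₀ + b·y₀ + c·z₀ - d| / √(a² + b² + c²)
  = |(-3)·(-6) + (-5)·6 + (-4)·(-10) - (-3)| / √((-3)² + (-5)² + (-4)²)
  = |18 - 30 + 40 + 3| / √(9 + 25 + 16)
  = |31| / √50
  = 31 / 7.071
  ≈ 4.384

4.384


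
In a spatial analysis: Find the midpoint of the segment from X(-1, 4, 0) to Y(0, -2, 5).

M = ((x₁+x₂)/2, (y₁+y₂)/2, (z₁+z₂)/2)
  = ((-1 + 0)/2, (4 - 2)/2, (0 + 5)/2)
  = (-1/2, 2/2, 5/2)
  = (-0.5, 1, 2.5)

(-0.5, 1, 2.5)


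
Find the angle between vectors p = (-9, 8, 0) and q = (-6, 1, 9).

p·q = (-9)·(-6) + 8·1 + 0·9 = 54 + 8 + 0 = 62
|p| = √((-9)² + 8² + 0²) = √145 ≈ 12.04
|q| = √((-6)² + 1² + 9²) = √118 ≈ 10.86
cos θ = (p·q)/(|p||q|) = 62/(12.04·10.86) ≈ 0.474
θ = arccos(0.474) ≈ 61.71°

61.71°


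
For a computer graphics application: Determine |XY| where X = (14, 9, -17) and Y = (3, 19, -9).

d = √[(x₂-x₁)² + (y₂-y₁)² + (z₂-z₁)²]
  = √[(-11)² + 10² + 8²]
  = √[121 + 100 + 64]
  = √285
  ≈ 16.88

16.88


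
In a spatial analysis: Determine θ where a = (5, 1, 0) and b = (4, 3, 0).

a·b = 5·4 + 1·3 + 0·0 = 20 + 3 + 0 = 23
|a| = √(5² + 1² + 0²) = √26 ≈ 5.099
|b| = √(4² + 3² + 0²) = √25 ≈ 5
cos θ = (a·b)/(|a||b|) = 23/(5.099·5) ≈ 0.9021
θ = arccos(0.9021) ≈ 25.56°

25.56°


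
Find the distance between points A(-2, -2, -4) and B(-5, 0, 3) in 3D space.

d = √[(x₂-x₁)² + (y₂-y₁)² + (z₂-z₁)²]
  = √[(-3)² + 2² + 7²]
  = √[9 + 4 + 49]
  = √62
  ≈ 7.874

7.874


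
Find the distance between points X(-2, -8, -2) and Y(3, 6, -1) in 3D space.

d = √[(x₂-x₁)² + (y₂-y₁)² + (z₂-z₁)²]
  = √[5² + 14² + 1²]
  = √[25 + 196 + 1]
  = √222
  ≈ 14.9

14.9


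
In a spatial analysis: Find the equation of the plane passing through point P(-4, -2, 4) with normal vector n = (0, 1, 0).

The plane through P with normal n = (a, b, c) satisfies n·(r - P) = 0,
i.e. ax + by + cz = a·x₀ + b·y₀ + c·z₀.
d = 0·(-4) + 1·(-2) + 0·4
  = 0 - 2 + 0
  = -2
Equation: y = -2

y = -2


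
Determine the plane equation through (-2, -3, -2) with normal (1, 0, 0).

The plane through P with normal n = (a, b, c) satisfies n·(r - P) = 0,
i.e. ax + by + cz = a·x₀ + b·y₀ + c·z₀.
d = 1·(-2) + 0·(-3) + 0·(-2)
  = -2 + 0 + 0
  = -2
Equation: x = -2

x = -2


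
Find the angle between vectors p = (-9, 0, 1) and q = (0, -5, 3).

p·q = (-9)·0 + 0·(-5) + 1·3 = 0 + 0 + 3 = 3
|p| = √((-9)² + 0² + 1²) = √82 ≈ 9.055
|q| = √(0² + (-5)² + 3²) = √34 ≈ 5.831
cos θ = (p·q)/(|p||q|) = 3/(9.055·5.831) ≈ 0.05682
θ = arccos(0.05682) ≈ 86.74°

86.74°


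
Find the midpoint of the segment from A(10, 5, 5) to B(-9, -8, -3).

M = ((x₁+x₂)/2, (y₁+y₂)/2, (z₁+z₂)/2)
  = ((10 - 9)/2, (5 - 8)/2, (5 - 3)/2)
  = (1/2, -3/2, 2/2)
  = (0.5, -1.5, 1)

(0.5, -1.5, 1)


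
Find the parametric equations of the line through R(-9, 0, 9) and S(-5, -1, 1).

Direction vector d = S - R = (-5 + 9, -1 + 0, 1 - 9) = (4, -1, -8)
Parametric form r = R + t·d:
x = -9 + 4t, y = 0 - t, z = 9 - 8t

x = -9 + 4t, y = 0 - t, z = 9 - 8t


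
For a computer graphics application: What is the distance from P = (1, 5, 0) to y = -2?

distance = |a·x₀ + b·y₀ + c·z₀ - d| / √(a² + b² + c²)
  = |0·1 + 1·5 + 0·0 - (-2)| / √(0² + 1² + 0²)
  = |0 + 5 + 0 + 2| / √(0 + 1 + 0)
  = |7| / √1
  = 7 / 1
  ≈ 7

7


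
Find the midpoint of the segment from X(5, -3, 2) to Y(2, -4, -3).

M = ((x₁+x₂)/2, (y₁+y₂)/2, (z₁+z₂)/2)
  = ((5 + 2)/2, (-3 - 4)/2, (2 - 3)/2)
  = (7/2, -7/2, -1/2)
  = (3.5, -3.5, -0.5)

(3.5, -3.5, -0.5)


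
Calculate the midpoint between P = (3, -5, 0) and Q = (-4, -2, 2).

M = ((x₁+x₂)/2, (y₁+y₂)/2, (z₁+z₂)/2)
  = ((3 - 4)/2, (-5 - 2)/2, (0 + 2)/2)
  = (-1/2, -7/2, 2/2)
  = (-0.5, -3.5, 1)

(-0.5, -3.5, 1)


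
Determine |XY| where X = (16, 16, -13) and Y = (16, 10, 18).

d = √[(x₂-x₁)² + (y₂-y₁)² + (z₂-z₁)²]
  = √[0² + (-6)² + 31²]
  = √[0 + 36 + 961]
  = √997
  ≈ 31.58

31.58


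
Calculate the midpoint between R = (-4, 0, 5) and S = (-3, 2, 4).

M = ((x₁+x₂)/2, (y₁+y₂)/2, (z₁+z₂)/2)
  = ((-4 - 3)/2, (0 + 2)/2, (5 + 4)/2)
  = (-7/2, 2/2, 9/2)
  = (-3.5, 1, 4.5)

(-3.5, 1, 4.5)


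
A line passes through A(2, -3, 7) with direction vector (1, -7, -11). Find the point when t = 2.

P(t) = A + t·d
  = (2 + 1·2, -3 + (-7)·2, 7 + (-11)·2)
  = (2 + 2, -3 - 14, 7 - 22)
  = (4, -17, -15)

(4, -17, -15)


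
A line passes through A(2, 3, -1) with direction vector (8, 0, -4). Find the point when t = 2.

P(t) = A + t·d
  = (2 + 8·2, 3 + 0·2, -1 + (-4)·2)
  = (2 + 16, 3 + 0, -1 - 8)
  = (18, 3, -9)

(18, 3, -9)


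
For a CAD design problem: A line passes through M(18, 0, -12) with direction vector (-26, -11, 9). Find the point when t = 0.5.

P(t) = M + t·d
  = (18 + (-26)·0.5, 0 + (-11)·0.5, -12 + 9·0.5)
  = (18 - 13, 0 - 5.5, -12 + 4.5)
  = (5, -5.5, -7.5)

(5, -5.5, -7.5)


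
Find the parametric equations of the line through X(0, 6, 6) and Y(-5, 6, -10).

Direction vector d = Y - X = (-5 + 0, 6 - 6, -10 - 6) = (-5, 0, -16)
Parametric form r = X + t·d:
x = 0 - 5t, y = 6, z = 6 - 16t

x = 0 - 5t, y = 6, z = 6 - 16t


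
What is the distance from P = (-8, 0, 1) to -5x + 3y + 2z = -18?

distance = |a·x₀ + b·y₀ + c·z₀ - d| / √(a² + b² + c²)
  = |(-5)·(-8) + 3·0 + 2·1 - (-18)| / √((-5)² + 3² + 2²)
  = |40 + 0 + 2 + 18| / √(25 + 9 + 4)
  = |60| / √38
  = 60 / 6.164
  ≈ 9.733

9.733


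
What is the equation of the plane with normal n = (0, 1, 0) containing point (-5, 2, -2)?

The plane through P with normal n = (a, b, c) satisfies n·(r - P) = 0,
i.e. ax + by + cz = a·x₀ + b·y₀ + c·z₀.
d = 0·(-5) + 1·2 + 0·(-2)
  = 0 + 2 + 0
  = 2
Equation: y = 2

y = 2


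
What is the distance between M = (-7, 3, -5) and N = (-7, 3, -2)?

d = √[(x₂-x₁)² + (y₂-y₁)² + (z₂-z₁)²]
  = √[0² + 0² + 3²]
  = √[0 + 0 + 9]
  = √9
  ≈ 3

3


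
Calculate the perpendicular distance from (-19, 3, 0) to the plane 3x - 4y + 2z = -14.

distance = |a·x₀ + b·y₀ + c·z₀ - d| / √(a² + b² + c²)
  = |3·(-19) + (-4)·3 + 2·0 - (-14)| / √(3² + (-4)² + 2²)
  = |-57 - 12 + 0 + 14| / √(9 + 16 + 4)
  = |-55| / √29
  = 55 / 5.385
  ≈ 10.21

10.21


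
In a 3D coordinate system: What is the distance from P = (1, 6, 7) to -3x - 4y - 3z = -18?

distance = |a·x₀ + b·y₀ + c·z₀ - d| / √(a² + b² + c²)
  = |(-3)·1 + (-4)·6 + (-3)·7 - (-18)| / √((-3)² + (-4)² + (-3)²)
  = |-3 - 24 - 21 + 18| / √(9 + 16 + 9)
  = |-30| / √34
  = 30 / 5.831
  ≈ 5.145

5.145


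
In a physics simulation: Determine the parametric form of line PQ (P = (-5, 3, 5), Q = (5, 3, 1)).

Direction vector d = Q - P = (5 + 5, 3 - 3, 1 - 5) = (10, 0, -4)
Parametric form r = P + t·d:
x = -5 + 10t, y = 3, z = 5 - 4t

x = -5 + 10t, y = 3, z = 5 - 4t


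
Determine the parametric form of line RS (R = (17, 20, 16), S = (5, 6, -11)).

Direction vector d = S - R = (5 - 17, 6 - 20, -11 - 16) = (-12, -14, -27)
Parametric form r = R + t·d:
x = 17 - 12t, y = 20 - 14t, z = 16 - 27t

x = 17 - 12t, y = 20 - 14t, z = 16 - 27t


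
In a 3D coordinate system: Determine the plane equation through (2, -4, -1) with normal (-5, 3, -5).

The plane through P with normal n = (a, b, c) satisfies n·(r - P) = 0,
i.e. ax + by + cz = a·x₀ + b·y₀ + c·z₀.
d = (-5)·2 + 3·(-4) + (-5)·(-1)
  = -10 - 12 + 5
  = -17
Equation: -5x + 3y - 5z = -17

-5x + 3y - 5z = -17


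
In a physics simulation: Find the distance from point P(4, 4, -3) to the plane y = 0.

distance = |a·x₀ + b·y₀ + c·z₀ - d| / √(a² + b² + c²)
  = |0·4 + 1·4 + 0·(-3) - 0| / √(0² + 1² + 0²)
  = |0 + 4 + 0 + 0| / √(0 + 1 + 0)
  = |4| / √1
  = 4 / 1
  ≈ 4

4


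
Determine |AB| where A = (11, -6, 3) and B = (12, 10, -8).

d = √[(x₂-x₁)² + (y₂-y₁)² + (z₂-z₁)²]
  = √[1² + 16² + (-11)²]
  = √[1 + 256 + 121]
  = √378
  ≈ 19.44

19.44


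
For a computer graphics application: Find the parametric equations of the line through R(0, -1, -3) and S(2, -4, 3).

Direction vector d = S - R = (2 + 0, -4 + 1, 3 + 3) = (2, -3, 6)
Parametric form r = R + t·d:
x = 0 + 2t, y = -1 - 3t, z = -3 + 6t

x = 0 + 2t, y = -1 - 3t, z = -3 + 6t


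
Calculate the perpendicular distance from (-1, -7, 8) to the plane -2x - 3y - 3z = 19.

distance = |a·x₀ + b·y₀ + c·z₀ - d| / √(a² + b² + c²)
  = |(-2)·(-1) + (-3)·(-7) + (-3)·8 - 19| / √((-2)² + (-3)² + (-3)²)
  = |2 + 21 - 24 - 19| / √(4 + 9 + 9)
  = |-20| / √22
  = 20 / 4.69
  ≈ 4.264

4.264


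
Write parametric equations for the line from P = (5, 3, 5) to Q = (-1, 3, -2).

Direction vector d = Q - P = (-1 - 5, 3 - 3, -2 - 5) = (-6, 0, -7)
Parametric form r = P + t·d:
x = 5 - 6t, y = 3, z = 5 - 7t

x = 5 - 6t, y = 3, z = 5 - 7t
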